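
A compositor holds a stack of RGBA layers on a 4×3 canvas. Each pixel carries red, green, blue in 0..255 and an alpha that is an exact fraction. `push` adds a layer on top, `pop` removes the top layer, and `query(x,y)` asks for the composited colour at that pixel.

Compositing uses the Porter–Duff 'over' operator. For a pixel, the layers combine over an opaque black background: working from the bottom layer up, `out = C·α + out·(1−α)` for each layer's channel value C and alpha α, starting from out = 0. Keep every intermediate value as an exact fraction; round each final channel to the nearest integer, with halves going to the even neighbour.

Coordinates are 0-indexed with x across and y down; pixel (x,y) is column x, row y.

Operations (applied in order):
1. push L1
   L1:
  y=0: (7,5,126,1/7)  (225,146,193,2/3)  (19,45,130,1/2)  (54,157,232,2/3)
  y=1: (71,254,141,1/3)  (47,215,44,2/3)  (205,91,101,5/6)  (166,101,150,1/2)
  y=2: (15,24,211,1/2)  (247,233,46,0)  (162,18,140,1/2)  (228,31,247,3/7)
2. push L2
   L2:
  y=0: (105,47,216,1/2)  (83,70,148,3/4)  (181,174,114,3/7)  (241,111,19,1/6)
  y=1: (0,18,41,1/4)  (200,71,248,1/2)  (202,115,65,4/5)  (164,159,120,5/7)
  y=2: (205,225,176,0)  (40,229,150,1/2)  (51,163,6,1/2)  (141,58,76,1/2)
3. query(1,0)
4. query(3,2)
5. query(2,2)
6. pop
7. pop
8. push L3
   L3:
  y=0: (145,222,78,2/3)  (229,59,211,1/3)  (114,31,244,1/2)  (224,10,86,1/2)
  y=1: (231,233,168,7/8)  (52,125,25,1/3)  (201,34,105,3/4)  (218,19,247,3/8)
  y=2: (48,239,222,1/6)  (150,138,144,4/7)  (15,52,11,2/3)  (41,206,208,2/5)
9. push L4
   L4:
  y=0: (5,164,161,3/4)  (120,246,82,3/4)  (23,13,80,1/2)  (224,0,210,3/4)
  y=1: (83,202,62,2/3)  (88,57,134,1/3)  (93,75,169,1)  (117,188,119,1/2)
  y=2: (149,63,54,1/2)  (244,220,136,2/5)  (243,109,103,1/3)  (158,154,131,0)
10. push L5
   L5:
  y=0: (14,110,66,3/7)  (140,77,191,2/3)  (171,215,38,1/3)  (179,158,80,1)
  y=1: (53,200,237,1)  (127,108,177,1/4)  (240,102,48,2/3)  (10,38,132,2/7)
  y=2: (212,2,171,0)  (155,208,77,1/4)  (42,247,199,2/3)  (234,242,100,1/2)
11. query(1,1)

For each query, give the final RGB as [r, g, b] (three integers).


at x=1,y=0 over L1,L2:
L1 α=2/3: [150, 292/3, 386/3]
L2 α=3/4: [399/4, 461/6, 859/6]
= [100, 77, 143]

at x=3,y=2 over L1,L2:
after L1 α=3/7: [684/7, 93/7, 741/7]
after L2 α=1/2: [1671/14, 499/14, 1273/14]
= [119, 36, 91]

query (2,2) [L1,L2] — begin 0,0,0
+L1 (α=1/2) → [81, 9, 70]
+L2 (α=1/2) → [66, 86, 38]
= [66, 86, 38]

(1,1) stack=L3,L4,L5; from [0,0,0]:
+L3 (α=1/3) → [52/3, 125/3, 25/3]
+L4 (α=1/3) → [368/9, 421/9, 452/9]
+L5 (α=1/4) → [749/12, 745/12, 983/12]
= [62, 62, 82]


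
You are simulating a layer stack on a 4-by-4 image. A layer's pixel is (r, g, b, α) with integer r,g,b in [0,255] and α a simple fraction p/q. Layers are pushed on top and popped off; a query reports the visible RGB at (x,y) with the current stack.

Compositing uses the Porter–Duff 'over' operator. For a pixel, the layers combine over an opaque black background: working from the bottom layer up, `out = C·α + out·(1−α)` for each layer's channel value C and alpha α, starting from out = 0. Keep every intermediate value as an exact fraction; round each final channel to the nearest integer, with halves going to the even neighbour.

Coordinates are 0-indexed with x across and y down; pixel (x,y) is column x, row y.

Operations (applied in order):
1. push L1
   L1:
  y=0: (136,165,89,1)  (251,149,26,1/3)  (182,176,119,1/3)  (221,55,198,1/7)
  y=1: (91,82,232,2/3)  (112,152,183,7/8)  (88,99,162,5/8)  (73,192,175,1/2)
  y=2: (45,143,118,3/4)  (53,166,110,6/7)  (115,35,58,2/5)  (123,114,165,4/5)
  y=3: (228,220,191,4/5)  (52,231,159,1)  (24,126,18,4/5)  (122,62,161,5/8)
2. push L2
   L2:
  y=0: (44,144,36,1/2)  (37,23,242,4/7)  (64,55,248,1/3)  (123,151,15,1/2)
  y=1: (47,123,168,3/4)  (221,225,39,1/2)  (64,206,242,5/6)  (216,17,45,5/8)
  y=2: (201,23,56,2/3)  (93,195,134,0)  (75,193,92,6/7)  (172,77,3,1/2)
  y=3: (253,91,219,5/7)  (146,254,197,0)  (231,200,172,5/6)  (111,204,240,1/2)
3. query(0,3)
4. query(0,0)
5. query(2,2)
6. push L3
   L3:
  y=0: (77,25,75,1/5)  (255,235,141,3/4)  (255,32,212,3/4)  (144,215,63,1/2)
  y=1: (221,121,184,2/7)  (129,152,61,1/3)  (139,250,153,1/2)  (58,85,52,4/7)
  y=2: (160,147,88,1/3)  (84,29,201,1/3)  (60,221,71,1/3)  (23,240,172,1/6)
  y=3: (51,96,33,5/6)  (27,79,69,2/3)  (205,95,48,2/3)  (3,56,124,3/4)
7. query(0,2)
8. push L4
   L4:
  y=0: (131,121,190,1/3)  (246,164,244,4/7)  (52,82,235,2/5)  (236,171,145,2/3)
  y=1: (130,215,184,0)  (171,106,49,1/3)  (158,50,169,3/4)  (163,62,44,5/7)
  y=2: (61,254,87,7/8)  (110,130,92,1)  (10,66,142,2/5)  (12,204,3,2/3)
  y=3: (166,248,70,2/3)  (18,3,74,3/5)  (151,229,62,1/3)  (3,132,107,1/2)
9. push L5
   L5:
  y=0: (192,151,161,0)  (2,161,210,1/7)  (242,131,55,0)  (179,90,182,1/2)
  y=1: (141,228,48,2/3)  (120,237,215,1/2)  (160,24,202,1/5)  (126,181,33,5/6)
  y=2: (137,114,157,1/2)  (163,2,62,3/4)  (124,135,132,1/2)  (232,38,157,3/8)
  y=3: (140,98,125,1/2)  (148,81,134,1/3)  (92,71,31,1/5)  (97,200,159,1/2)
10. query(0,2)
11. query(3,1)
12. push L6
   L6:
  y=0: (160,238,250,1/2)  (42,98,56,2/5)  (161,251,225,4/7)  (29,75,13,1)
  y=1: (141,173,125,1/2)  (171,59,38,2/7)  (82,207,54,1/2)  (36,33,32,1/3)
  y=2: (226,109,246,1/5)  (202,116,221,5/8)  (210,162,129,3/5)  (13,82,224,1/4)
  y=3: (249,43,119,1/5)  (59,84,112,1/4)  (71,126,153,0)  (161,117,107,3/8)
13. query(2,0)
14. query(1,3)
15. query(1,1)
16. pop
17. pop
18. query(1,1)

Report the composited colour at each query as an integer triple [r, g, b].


at x=0,y=3 over L1,L2:
L1 α=4/5: [912/5, 176, 764/5]
L2 α=5/7: [8149/35, 807/7, 7003/35]
= [233, 115, 200]

at x=0,y=0 over L1,L2:
+L1 (α=1) → [136, 165, 89]
+L2 (α=1/2) → [90, 309/2, 125/2]
→ [90, 154, 62]

(2,2) stack=L1,L2; from [0,0,0]:
+L1 (α=2/5) → [46, 14, 116/5]
+L2 (α=6/7) → [496/7, 1172/7, 2876/35]
→ [71, 167, 82]

at x=0,y=2 over L1,L2,L3:
after L1 α=3/4: [135/4, 429/4, 177/2]
after L2 α=2/3: [581/4, 613/12, 401/6]
after L3 α=1/3: [901/6, 1495/18, 665/9]
rounded: [150, 83, 74]

query (0,2) [L1,L2,L3,L4,L5] — begin 0,0,0
L1 α=3/4: [135/4, 429/4, 177/2]
L2 α=2/3: [581/4, 613/12, 401/6]
L3 α=1/3: [901/6, 1495/18, 665/9]
L4 α=7/8: [3463/48, 33499/144, 3073/36]
L5 α=1/2: [10039/96, 49915/288, 8725/72]
= [105, 173, 121]

query (3,1) [L1,L2,L3,L4,L5] — begin 0,0,0
+L1 (α=1/2) → [73/2, 96, 175/2]
+L2 (α=5/8) → [2379/16, 373/8, 975/16]
+L3 (α=4/7) → [10849/112, 3839/56, 6253/112]
+L4 (α=5/7) → [56489/392, 12519/196, 18573/392]
+L5 (α=5/6) → [303449/2352, 189899/1176, 27751/784]
= [129, 161, 35]

(2,0) stack=L1,L2,L3,L4,L5,L6; from [0,0,0]:
after L1 α=1/3: [182/3, 176/3, 119/3]
after L2 α=1/3: [556/9, 517/9, 982/9]
after L3 α=3/4: [7441/36, 1381/36, 3353/18]
after L4 α=2/5: [8689/60, 3349/60, 6173/30]
after L5 α=0: [8689/60, 3349/60, 6173/30]
after L6 α=4/7: [21569/140, 3347/20, 15173/70]
rounded: [154, 167, 217]

at x=1,y=3 over L1,L2,L3,L4,L5,L6:
L1 α=1: [52, 231, 159]
L2 α=0: [52, 231, 159]
L3 α=2/3: [106/3, 389/3, 99]
L4 α=3/5: [374/15, 161/3, 84]
L5 α=1/3: [2968/45, 565/9, 302/3]
L6 α=1/4: [3853/60, 817/12, 207/2]
→ [64, 68, 104]

(1,1) stack=L1,L2,L3,L4,L5,L6; from [0,0,0]:
L1 α=7/8: [98, 133, 1281/8]
L2 α=1/2: [319/2, 179, 1593/16]
L3 α=1/3: [448/3, 170, 2081/24]
L4 α=1/3: [1409/9, 446/3, 2669/36]
L5 α=1/2: [2489/18, 1157/6, 10409/72]
L6 α=2/7: [18601/126, 6493/42, 57517/504]
= [148, 155, 114]

at x=1,y=1 over L1,L2,L3,L4:
after L1 α=7/8: [98, 133, 1281/8]
after L2 α=1/2: [319/2, 179, 1593/16]
after L3 α=1/3: [448/3, 170, 2081/24]
after L4 α=1/3: [1409/9, 446/3, 2669/36]
= [157, 149, 74]


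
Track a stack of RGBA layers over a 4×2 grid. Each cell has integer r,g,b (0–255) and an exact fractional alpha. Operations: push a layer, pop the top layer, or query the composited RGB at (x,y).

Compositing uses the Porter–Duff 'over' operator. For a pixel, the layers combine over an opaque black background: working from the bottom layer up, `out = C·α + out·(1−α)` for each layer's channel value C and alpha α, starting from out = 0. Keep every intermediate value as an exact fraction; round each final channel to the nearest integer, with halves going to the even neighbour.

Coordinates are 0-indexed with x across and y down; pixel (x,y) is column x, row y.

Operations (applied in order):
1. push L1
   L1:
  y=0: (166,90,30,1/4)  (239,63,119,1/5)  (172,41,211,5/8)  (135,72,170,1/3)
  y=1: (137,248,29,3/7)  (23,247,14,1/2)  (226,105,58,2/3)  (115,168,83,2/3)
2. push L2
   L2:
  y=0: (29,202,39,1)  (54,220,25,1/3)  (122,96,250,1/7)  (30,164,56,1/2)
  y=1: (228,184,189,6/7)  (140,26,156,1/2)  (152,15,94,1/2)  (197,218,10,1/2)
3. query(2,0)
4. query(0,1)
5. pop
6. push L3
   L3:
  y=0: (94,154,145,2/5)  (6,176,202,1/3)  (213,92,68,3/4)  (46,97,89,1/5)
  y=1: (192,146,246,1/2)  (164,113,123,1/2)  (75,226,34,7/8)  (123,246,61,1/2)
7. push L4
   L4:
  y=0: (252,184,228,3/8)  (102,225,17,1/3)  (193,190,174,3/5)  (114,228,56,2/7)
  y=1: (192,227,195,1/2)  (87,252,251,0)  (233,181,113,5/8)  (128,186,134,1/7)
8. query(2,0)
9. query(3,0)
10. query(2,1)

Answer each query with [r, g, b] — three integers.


query (2,0) [L1,L2] — begin 0,0,0
after L1 α=5/8: [215/2, 205/8, 1055/8]
after L2 α=1/7: [767/7, 999/28, 595/4]
rounded: [110, 36, 149]

query (0,1) [L1,L2] — begin 0,0,0
+L1 (α=3/7) → [411/7, 744/7, 87/7]
+L2 (α=6/7) → [9987/49, 8472/49, 8025/49]
= [204, 173, 164]

(2,0) stack=L1,L3,L4; from [0,0,0]:
+L1 (α=5/8) → [215/2, 205/8, 1055/8]
+L3 (α=3/4) → [1493/8, 2413/32, 2687/32]
+L4 (α=3/5) → [3809/20, 11533/80, 11039/80]
rounded: [190, 144, 138]

query (3,0) [L1,L3,L4] — begin 0,0,0
after L1 α=1/3: [45, 24, 170/3]
after L3 α=1/5: [226/5, 193/5, 947/15]
after L4 α=2/7: [454/7, 649/7, 1283/21]
rounded: [65, 93, 61]

query (2,1) [L1,L3,L4] — begin 0,0,0
after L1 α=2/3: [452/3, 70, 116/3]
after L3 α=7/8: [2027/24, 413/2, 415/12]
after L4 α=5/8: [11347/64, 3049/16, 2675/32]
→ [177, 191, 84]


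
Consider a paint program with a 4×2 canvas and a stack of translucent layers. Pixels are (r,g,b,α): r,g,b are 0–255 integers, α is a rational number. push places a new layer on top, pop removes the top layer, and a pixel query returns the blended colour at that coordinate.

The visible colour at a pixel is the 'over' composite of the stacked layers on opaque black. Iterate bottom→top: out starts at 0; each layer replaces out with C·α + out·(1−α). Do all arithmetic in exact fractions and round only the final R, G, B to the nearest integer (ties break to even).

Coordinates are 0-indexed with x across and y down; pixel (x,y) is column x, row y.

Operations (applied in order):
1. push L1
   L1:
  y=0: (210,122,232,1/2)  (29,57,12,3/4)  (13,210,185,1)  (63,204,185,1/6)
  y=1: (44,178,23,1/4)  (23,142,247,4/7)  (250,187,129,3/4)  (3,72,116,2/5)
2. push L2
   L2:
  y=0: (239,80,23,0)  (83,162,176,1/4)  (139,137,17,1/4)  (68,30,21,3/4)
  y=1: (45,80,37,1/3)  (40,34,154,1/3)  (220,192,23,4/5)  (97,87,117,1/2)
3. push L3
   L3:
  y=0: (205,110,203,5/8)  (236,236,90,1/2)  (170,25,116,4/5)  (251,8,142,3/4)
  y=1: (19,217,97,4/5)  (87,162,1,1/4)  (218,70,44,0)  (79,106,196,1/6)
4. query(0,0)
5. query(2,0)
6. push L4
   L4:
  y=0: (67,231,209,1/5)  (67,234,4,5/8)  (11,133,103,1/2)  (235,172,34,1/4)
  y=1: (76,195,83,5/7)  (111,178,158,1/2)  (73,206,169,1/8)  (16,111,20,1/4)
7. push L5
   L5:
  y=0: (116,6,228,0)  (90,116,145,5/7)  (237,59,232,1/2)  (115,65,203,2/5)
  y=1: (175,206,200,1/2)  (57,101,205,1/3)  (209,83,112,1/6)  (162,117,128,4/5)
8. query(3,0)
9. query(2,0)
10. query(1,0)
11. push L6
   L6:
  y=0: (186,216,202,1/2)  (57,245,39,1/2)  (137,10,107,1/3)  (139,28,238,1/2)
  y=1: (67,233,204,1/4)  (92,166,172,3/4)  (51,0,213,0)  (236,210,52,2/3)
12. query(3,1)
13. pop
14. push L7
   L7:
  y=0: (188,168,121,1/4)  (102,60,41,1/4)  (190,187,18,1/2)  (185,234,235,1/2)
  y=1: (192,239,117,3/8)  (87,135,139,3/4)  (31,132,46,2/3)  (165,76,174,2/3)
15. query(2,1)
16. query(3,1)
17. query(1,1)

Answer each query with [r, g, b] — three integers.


query (0,0) [L1,L2,L3] — begin 0,0,0
after L1 α=1/2: [105, 61, 116]
after L2 α=0: [105, 61, 116]
after L3 α=5/8: [335/2, 733/8, 1363/8]
rounded: [168, 92, 170]

query (2,0) [L1,L2,L3] — begin 0,0,0
L1 α=1: [13, 210, 185]
L2 α=1/4: [89/2, 767/4, 143]
L3 α=4/5: [1449/10, 1167/20, 607/5]
rounded: [145, 58, 121]

query (3,0) [L1,L2,L3,L4,L5] — begin 0,0,0
L1 α=1/6: [21/2, 34, 185/6]
L2 α=3/4: [429/8, 31, 563/24]
L3 α=3/4: [6453/32, 55/4, 10787/96]
L4 α=1/4: [26879/128, 853/16, 11875/128]
L5 α=2/5: [110077/640, 4639/80, 87593/640]
→ [172, 58, 137]

(2,0) stack=L1,L2,L3,L4,L5; from [0,0,0]:
L1 α=1: [13, 210, 185]
L2 α=1/4: [89/2, 767/4, 143]
L3 α=4/5: [1449/10, 1167/20, 607/5]
L4 α=1/2: [1559/20, 3827/40, 561/5]
L5 α=1/2: [6299/40, 6187/80, 1721/10]
rounded: [157, 77, 172]

query (1,0) [L1,L2,L3,L4,L5] — begin 0,0,0
+L1 (α=3/4) → [87/4, 171/4, 9]
+L2 (α=1/4) → [593/16, 1161/16, 203/4]
+L3 (α=1/2) → [4369/32, 4937/32, 563/8]
+L4 (α=5/8) → [23827/256, 52251/256, 1849/64]
+L5 (α=5/7) → [81427/896, 126491/896, 25049/224]
rounded: [91, 141, 112]

query (3,1) [L1,L2,L3,L4,L5,L6] — begin 0,0,0
L1 α=2/5: [6/5, 144/5, 232/5]
L2 α=1/2: [491/10, 579/10, 817/10]
L3 α=1/6: [649/12, 791/12, 403/4]
L4 α=1/4: [713/16, 1235/16, 1289/16]
L5 α=4/5: [11081/80, 8723/80, 9481/80]
L6 α=2/3: [48841/240, 42323/240, 17801/240]
→ [204, 176, 74]

at x=2,y=1 over L1,L2,L3,L4,L5,L7:
L1 α=3/4: [375/2, 561/4, 387/4]
L2 α=4/5: [427/2, 3633/20, 151/4]
L3 α=0: [427/2, 3633/20, 151/4]
L4 α=1/8: [3135/16, 29551/160, 1733/32]
L5 α=1/6: [19019/96, 32207/192, 4083/64]
L7 α=2/3: [24971/288, 82895/576, 9971/192]
rounded: [87, 144, 52]

at x=3,y=1 over L1,L2,L3,L4,L5,L7:
+L1 (α=2/5) → [6/5, 144/5, 232/5]
+L2 (α=1/2) → [491/10, 579/10, 817/10]
+L3 (α=1/6) → [649/12, 791/12, 403/4]
+L4 (α=1/4) → [713/16, 1235/16, 1289/16]
+L5 (α=4/5) → [11081/80, 8723/80, 9481/80]
+L7 (α=2/3) → [37481/240, 6961/80, 37321/240]
= [156, 87, 156]

(1,1) stack=L1,L2,L3,L4,L5,L7; from [0,0,0]:
after L1 α=4/7: [92/7, 568/7, 988/7]
after L2 α=1/3: [464/21, 458/7, 1018/7]
after L3 α=1/4: [1073/28, 627/7, 3061/28]
after L4 α=1/2: [4181/56, 1873/14, 7485/56]
after L5 α=1/3: [5777/84, 860/7, 13225/84]
after L7 α=3/4: [27701/336, 3695/28, 48253/336]
→ [82, 132, 144]


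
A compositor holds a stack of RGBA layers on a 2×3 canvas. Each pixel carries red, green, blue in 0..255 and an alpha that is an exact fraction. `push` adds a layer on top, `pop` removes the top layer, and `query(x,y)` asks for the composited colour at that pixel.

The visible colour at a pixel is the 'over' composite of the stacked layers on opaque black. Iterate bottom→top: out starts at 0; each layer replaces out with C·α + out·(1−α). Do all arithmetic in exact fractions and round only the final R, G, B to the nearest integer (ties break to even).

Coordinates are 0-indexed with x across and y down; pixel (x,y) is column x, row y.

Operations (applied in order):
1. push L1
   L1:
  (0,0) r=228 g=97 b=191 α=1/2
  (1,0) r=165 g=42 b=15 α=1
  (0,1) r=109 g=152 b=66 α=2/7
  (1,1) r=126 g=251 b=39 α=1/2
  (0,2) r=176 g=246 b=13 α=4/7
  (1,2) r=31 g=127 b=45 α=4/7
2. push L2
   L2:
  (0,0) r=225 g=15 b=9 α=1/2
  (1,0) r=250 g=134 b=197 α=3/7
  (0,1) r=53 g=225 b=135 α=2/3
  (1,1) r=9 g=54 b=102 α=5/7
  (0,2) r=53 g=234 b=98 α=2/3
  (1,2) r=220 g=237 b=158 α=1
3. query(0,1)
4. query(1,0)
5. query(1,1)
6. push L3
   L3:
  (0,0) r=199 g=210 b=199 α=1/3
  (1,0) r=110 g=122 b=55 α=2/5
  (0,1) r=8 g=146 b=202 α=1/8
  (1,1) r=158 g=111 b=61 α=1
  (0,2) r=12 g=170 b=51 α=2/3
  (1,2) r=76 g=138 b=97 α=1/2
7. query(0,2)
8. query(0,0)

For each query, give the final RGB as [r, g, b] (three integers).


at x=0,y=1 over L1,L2:
+L1 (α=2/7) → [218/7, 304/7, 132/7]
+L2 (α=2/3) → [320/7, 3454/21, 674/7]
= [46, 164, 96]

(1,0) stack=L1,L2; from [0,0,0]:
after L1 α=1: [165, 42, 15]
after L2 α=3/7: [1410/7, 570/7, 93]
= [201, 81, 93]

query (1,1) [L1,L2] — begin 0,0,0
+L1 (α=1/2) → [63, 251/2, 39/2]
+L2 (α=5/7) → [171/7, 521/7, 549/7]
rounded: [24, 74, 78]

(0,2) stack=L1,L2,L3; from [0,0,0]:
L1 α=4/7: [704/7, 984/7, 52/7]
L2 α=2/3: [482/7, 1420/7, 1424/21]
L3 α=2/3: [650/21, 3800/21, 3566/63]
→ [31, 181, 57]

at x=0,y=0 over L1,L2,L3:
L1 α=1/2: [114, 97/2, 191/2]
L2 α=1/2: [339/2, 127/4, 209/4]
L3 α=1/3: [538/3, 547/6, 607/6]
rounded: [179, 91, 101]


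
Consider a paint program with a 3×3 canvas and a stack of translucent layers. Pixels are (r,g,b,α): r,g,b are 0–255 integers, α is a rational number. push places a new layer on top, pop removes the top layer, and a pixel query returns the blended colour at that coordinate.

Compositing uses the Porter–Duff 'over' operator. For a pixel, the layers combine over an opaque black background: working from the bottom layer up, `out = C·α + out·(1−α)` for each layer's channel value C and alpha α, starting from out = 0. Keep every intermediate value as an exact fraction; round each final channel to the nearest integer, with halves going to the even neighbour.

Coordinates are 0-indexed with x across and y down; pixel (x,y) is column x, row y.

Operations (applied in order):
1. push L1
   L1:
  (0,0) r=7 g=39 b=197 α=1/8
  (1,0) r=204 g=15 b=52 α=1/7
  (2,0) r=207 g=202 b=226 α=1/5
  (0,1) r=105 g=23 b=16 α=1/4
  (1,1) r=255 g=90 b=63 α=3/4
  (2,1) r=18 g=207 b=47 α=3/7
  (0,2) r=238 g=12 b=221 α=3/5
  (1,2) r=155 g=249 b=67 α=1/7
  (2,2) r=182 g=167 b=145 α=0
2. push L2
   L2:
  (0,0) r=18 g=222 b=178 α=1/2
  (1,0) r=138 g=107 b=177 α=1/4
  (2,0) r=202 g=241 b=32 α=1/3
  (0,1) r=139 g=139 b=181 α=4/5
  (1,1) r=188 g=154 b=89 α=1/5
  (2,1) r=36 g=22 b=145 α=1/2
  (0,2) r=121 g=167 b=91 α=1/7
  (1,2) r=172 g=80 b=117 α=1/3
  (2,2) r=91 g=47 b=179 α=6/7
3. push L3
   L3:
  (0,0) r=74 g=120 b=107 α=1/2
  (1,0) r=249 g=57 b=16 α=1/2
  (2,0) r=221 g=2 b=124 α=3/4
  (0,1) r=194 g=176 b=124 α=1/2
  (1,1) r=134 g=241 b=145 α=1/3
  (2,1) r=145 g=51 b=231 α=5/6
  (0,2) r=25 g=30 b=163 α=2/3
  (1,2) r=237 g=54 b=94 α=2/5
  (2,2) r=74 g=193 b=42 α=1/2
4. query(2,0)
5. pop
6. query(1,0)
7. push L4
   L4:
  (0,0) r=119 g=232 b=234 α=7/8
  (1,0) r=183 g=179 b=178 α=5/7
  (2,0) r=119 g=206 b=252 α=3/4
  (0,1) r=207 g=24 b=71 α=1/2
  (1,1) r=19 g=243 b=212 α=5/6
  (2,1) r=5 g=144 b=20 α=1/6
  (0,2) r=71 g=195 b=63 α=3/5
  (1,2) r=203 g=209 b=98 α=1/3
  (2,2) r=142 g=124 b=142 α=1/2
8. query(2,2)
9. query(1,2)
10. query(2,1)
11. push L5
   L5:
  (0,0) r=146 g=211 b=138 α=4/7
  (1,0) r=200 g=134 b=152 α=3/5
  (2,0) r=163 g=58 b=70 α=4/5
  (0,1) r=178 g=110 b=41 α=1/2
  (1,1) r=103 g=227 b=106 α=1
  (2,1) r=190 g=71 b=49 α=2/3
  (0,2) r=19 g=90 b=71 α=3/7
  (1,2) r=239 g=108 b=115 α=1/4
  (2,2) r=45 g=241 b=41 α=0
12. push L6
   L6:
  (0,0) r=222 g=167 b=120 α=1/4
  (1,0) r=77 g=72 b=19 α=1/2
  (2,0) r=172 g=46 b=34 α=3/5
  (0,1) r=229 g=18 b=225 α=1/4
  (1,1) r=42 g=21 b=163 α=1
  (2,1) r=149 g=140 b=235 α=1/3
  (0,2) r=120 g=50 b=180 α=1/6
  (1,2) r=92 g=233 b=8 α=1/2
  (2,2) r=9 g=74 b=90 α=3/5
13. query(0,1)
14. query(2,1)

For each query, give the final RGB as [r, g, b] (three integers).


query (2,0) [L1,L2,L3] — begin 0,0,0
after L1 α=1/5: [207/5, 202/5, 226/5]
after L2 α=1/3: [1424/15, 1609/15, 204/5]
after L3 α=3/4: [11369/60, 1699/60, 516/5]
= [189, 28, 103]

at x=1,y=0 over L1,L2:
after L1 α=1/7: [204/7, 15/7, 52/7]
after L2 α=1/4: [789/14, 397/14, 1395/28]
rounded: [56, 28, 50]

(2,2) stack=L1,L2,L4; from [0,0,0]:
after L1 α=0: [0, 0, 0]
after L2 α=6/7: [78, 282/7, 1074/7]
after L4 α=1/2: [110, 575/7, 1034/7]
rounded: [110, 82, 148]

at x=1,y=2 over L1,L2,L4:
+L1 (α=1/7) → [155/7, 249/7, 67/7]
+L2 (α=1/3) → [1514/21, 1058/21, 953/21]
+L4 (α=1/3) → [7291/63, 6505/63, 3964/63]
→ [116, 103, 63]

(2,1) stack=L1,L2,L4; from [0,0,0]:
+L1 (α=3/7) → [54/7, 621/7, 141/7]
+L2 (α=1/2) → [153/7, 775/14, 578/7]
+L4 (α=1/6) → [400/21, 5891/84, 505/7]
= [19, 70, 72]

at x=0,y=1 over L1,L2,L4,L5,L6:
+L1 (α=1/4) → [105/4, 23/4, 4]
+L2 (α=4/5) → [2329/20, 2247/20, 728/5]
+L4 (α=1/2) → [6469/40, 2727/40, 1083/10]
+L5 (α=1/2) → [13589/80, 7127/80, 1493/20]
+L6 (α=1/4) → [59087/320, 22821/320, 8979/80]
rounded: [185, 71, 112]

query (2,1) [L1,L2,L4,L5,L6] — begin 0,0,0
+L1 (α=3/7) → [54/7, 621/7, 141/7]
+L2 (α=1/2) → [153/7, 775/14, 578/7]
+L4 (α=1/6) → [400/21, 5891/84, 505/7]
+L5 (α=2/3) → [8380/63, 17819/252, 397/7]
+L6 (α=1/3) → [26147/189, 35459/378, 813/7]
= [138, 94, 116]


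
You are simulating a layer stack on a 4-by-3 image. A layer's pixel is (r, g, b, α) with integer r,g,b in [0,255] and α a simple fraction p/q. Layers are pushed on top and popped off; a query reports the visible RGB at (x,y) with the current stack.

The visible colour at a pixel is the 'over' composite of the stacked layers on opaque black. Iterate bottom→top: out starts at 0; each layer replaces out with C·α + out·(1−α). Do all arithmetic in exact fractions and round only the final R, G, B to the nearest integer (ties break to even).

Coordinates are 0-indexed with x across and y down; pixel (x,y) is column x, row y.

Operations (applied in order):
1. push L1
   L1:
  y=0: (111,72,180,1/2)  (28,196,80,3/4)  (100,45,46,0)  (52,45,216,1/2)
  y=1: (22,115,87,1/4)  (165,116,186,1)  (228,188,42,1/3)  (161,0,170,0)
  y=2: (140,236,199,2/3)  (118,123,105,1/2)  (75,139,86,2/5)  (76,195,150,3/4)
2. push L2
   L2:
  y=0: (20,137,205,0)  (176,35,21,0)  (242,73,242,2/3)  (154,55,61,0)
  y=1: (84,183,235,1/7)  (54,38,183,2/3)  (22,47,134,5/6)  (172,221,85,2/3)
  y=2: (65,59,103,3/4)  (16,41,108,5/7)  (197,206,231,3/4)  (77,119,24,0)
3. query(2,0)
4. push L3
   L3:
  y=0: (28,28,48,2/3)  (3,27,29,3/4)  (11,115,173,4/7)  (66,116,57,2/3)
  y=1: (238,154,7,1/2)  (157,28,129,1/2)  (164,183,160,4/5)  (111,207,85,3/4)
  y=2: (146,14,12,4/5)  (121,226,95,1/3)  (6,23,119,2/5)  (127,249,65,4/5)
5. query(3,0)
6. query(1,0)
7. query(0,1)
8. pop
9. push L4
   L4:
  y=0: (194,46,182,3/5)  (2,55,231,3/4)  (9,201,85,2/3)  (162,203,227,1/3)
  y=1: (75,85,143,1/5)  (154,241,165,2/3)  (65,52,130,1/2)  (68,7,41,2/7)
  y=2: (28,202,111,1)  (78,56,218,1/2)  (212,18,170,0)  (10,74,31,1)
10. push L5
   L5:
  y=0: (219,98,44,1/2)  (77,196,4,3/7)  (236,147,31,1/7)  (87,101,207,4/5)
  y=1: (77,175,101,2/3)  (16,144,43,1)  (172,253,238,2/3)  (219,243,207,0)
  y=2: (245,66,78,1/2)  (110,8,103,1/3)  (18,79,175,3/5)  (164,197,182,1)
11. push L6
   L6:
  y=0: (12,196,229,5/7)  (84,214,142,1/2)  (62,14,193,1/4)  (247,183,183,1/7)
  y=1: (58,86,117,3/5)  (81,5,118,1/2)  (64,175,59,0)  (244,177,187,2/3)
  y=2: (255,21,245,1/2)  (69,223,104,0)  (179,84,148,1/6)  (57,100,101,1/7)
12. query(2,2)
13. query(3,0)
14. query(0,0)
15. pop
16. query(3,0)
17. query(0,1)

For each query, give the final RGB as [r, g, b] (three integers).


(2,0) stack=L1,L2; from [0,0,0]:
L1 α=0: [0, 0, 0]
L2 α=2/3: [484/3, 146/3, 484/3]
= [161, 49, 161]

(3,0) stack=L1,L2,L3; from [0,0,0]:
L1 α=1/2: [26, 45/2, 108]
L2 α=0: [26, 45/2, 108]
L3 α=2/3: [158/3, 509/6, 74]
rounded: [53, 85, 74]

query (1,0) [L1,L2,L3] — begin 0,0,0
L1 α=3/4: [21, 147, 60]
L2 α=0: [21, 147, 60]
L3 α=3/4: [15/2, 57, 147/4]
= [8, 57, 37]

query (0,1) [L1,L2,L3] — begin 0,0,0
L1 α=1/4: [11/2, 115/4, 87/4]
L2 α=1/7: [117/7, 711/14, 731/14]
L3 α=1/2: [1783/14, 2867/28, 829/28]
= [127, 102, 30]

query (2,2) [L1,L2,L4,L5,L6] — begin 0,0,0
+L1 (α=2/5) → [30, 278/5, 172/5]
+L2 (α=3/4) → [621/4, 842/5, 3637/20]
+L4 (α=0) → [621/4, 842/5, 3637/20]
+L5 (α=3/5) → [729/10, 2869/25, 8887/50]
+L6 (α=1/6) → [1087/12, 3289/30, 10367/60]
→ [91, 110, 173]

at x=3,y=0 over L1,L2,L4,L5,L6:
+L1 (α=1/2) → [26, 45/2, 108]
+L2 (α=0) → [26, 45/2, 108]
+L4 (α=1/3) → [214/3, 248/3, 443/3]
+L5 (α=4/5) → [1258/15, 292/3, 2927/15]
+L6 (α=1/7) → [3751/35, 767/7, 967/5]
→ [107, 110, 193]

query (0,0) [L1,L2,L4,L5,L6] — begin 0,0,0
after L1 α=1/2: [111/2, 36, 90]
after L2 α=0: [111/2, 36, 90]
after L4 α=3/5: [693/5, 42, 726/5]
after L5 α=1/2: [894/5, 70, 473/5]
after L6 α=5/7: [2088/35, 160, 953/5]
rounded: [60, 160, 191]

at x=3,y=0 over L1,L2,L4,L5:
L1 α=1/2: [26, 45/2, 108]
L2 α=0: [26, 45/2, 108]
L4 α=1/3: [214/3, 248/3, 443/3]
L5 α=4/5: [1258/15, 292/3, 2927/15]
= [84, 97, 195]

query (0,1) [L1,L2,L4,L5] — begin 0,0,0
+L1 (α=1/4) → [11/2, 115/4, 87/4]
+L2 (α=1/7) → [117/7, 711/14, 731/14]
+L4 (α=1/5) → [993/35, 2017/35, 2463/35]
+L5 (α=2/3) → [6383/105, 14267/105, 9533/105]
= [61, 136, 91]


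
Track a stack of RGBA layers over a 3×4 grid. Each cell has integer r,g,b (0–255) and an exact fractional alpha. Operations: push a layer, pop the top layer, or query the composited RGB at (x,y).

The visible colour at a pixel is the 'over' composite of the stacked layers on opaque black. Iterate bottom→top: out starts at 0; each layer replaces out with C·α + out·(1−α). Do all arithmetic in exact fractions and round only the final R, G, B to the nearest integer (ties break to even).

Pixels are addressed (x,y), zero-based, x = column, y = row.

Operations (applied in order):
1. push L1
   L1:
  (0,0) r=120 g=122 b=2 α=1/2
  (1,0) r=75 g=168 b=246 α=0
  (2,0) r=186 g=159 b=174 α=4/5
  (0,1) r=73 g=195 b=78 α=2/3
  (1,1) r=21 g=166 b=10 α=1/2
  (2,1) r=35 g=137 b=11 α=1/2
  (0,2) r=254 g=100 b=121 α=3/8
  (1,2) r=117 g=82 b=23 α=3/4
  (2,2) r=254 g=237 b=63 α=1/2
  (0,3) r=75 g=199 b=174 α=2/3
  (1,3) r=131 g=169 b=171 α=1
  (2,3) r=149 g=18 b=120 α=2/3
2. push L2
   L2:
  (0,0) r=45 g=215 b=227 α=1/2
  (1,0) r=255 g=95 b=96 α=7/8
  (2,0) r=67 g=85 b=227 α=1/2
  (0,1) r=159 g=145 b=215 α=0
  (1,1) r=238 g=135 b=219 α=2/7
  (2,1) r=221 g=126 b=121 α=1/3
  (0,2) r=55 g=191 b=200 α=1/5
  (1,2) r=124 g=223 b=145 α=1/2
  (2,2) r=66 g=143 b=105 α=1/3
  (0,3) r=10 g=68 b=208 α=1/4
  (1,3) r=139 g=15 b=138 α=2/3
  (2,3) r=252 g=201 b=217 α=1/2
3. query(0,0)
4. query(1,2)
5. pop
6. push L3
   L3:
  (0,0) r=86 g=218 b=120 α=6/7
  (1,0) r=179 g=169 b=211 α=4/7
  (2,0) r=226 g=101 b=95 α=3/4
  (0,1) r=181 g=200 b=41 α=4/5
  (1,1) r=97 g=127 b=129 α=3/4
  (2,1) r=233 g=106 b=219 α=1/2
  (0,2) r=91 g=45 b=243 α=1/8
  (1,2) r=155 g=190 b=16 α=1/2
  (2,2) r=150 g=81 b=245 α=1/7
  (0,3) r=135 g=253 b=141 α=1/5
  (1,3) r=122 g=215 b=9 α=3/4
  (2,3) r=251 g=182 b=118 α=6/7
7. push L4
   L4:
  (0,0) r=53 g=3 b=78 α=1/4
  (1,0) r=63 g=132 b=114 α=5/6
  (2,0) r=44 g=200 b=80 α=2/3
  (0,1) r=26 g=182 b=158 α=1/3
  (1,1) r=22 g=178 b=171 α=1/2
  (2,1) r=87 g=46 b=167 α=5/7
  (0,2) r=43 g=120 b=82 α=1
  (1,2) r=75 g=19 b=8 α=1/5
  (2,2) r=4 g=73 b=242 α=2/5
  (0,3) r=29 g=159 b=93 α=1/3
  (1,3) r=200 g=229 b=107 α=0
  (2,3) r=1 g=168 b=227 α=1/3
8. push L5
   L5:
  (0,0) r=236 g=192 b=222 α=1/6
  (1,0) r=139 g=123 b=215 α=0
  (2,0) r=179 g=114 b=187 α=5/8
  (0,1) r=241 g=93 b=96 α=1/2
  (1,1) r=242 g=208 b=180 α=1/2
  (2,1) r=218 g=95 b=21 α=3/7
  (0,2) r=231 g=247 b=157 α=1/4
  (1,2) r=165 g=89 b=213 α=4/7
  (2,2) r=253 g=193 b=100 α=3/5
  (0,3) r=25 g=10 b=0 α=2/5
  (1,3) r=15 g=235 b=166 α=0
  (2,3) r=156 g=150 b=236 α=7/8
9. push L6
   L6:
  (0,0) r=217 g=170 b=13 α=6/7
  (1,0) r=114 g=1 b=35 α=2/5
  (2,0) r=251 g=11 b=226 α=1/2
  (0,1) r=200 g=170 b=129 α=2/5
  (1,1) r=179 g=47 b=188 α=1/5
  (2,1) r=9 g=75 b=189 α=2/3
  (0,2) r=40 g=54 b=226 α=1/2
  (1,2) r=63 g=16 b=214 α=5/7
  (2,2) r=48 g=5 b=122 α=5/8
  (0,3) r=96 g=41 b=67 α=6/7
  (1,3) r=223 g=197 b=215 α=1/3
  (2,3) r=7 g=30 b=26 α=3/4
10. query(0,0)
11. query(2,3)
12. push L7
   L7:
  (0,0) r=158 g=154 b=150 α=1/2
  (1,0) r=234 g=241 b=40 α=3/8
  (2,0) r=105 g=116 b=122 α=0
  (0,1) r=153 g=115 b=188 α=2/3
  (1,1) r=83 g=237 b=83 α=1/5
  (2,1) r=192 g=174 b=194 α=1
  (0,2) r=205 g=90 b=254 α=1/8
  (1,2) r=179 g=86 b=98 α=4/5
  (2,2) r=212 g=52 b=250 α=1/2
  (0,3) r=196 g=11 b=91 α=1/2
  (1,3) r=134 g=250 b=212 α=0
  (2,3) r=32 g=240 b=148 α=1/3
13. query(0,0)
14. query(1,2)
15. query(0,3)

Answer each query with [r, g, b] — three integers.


query (0,0) [L1,L2] — begin 0,0,0
L1 α=1/2: [60, 61, 1]
L2 α=1/2: [105/2, 138, 114]
= [52, 138, 114]

query (1,2) [L1,L2] — begin 0,0,0
+L1 (α=3/4) → [351/4, 123/2, 69/4]
+L2 (α=1/2) → [847/8, 569/4, 649/8]
= [106, 142, 81]

at x=0,y=0 over L1,L3,L4,L5,L6:
L1 α=1/2: [60, 61, 1]
L3 α=6/7: [576/7, 1369/7, 103]
L4 α=1/4: [2099/28, 1032/7, 387/4]
L5 α=1/6: [5701/56, 1084/7, 941/8]
L6 α=6/7: [78613/392, 8224/49, 1565/56]
→ [201, 168, 28]

query (2,3) [L1,L3,L4,L5,L6] — begin 0,0,0
after L1 α=2/3: [298/3, 12, 80]
after L3 α=6/7: [688/3, 1104/7, 788/7]
after L4 α=1/3: [1379/9, 1128/7, 1055/7]
after L5 α=7/8: [11207/72, 4239/28, 12619/56]
after L6 α=3/4: [12719/288, 6759/112, 16987/224]
→ [44, 60, 76]

(0,0) stack=L1,L3,L4,L5,L6,L7; from [0,0,0]:
+L1 (α=1/2) → [60, 61, 1]
+L3 (α=6/7) → [576/7, 1369/7, 103]
+L4 (α=1/4) → [2099/28, 1032/7, 387/4]
+L5 (α=1/6) → [5701/56, 1084/7, 941/8]
+L6 (α=6/7) → [78613/392, 8224/49, 1565/56]
+L7 (α=1/2) → [140549/784, 7885/49, 9965/112]
= [179, 161, 89]

at x=1,y=2 over L1,L3,L4,L5,L6,L7:
+L1 (α=3/4) → [351/4, 123/2, 69/4]
+L3 (α=1/2) → [971/8, 503/4, 133/8]
+L4 (α=1/5) → [1121/10, 522/5, 149/10]
+L5 (α=4/7) → [9963/70, 478/5, 1281/10]
+L6 (α=5/7) → [20988/245, 1356/35, 6631/35]
+L7 (α=4/5) → [196408/1225, 13396/175, 20351/175]
= [160, 77, 116]

at x=0,y=3 over L1,L3,L4,L5,L6,L7:
L1 α=2/3: [50, 398/3, 116]
L3 α=1/5: [67, 2351/15, 121]
L4 α=1/3: [163/3, 7087/45, 335/3]
L5 α=2/5: [213/5, 7387/75, 67]
L6 α=6/7: [3093/35, 3691/75, 67]
L7 α=1/2: [9953/70, 2258/75, 79]
→ [142, 30, 79]


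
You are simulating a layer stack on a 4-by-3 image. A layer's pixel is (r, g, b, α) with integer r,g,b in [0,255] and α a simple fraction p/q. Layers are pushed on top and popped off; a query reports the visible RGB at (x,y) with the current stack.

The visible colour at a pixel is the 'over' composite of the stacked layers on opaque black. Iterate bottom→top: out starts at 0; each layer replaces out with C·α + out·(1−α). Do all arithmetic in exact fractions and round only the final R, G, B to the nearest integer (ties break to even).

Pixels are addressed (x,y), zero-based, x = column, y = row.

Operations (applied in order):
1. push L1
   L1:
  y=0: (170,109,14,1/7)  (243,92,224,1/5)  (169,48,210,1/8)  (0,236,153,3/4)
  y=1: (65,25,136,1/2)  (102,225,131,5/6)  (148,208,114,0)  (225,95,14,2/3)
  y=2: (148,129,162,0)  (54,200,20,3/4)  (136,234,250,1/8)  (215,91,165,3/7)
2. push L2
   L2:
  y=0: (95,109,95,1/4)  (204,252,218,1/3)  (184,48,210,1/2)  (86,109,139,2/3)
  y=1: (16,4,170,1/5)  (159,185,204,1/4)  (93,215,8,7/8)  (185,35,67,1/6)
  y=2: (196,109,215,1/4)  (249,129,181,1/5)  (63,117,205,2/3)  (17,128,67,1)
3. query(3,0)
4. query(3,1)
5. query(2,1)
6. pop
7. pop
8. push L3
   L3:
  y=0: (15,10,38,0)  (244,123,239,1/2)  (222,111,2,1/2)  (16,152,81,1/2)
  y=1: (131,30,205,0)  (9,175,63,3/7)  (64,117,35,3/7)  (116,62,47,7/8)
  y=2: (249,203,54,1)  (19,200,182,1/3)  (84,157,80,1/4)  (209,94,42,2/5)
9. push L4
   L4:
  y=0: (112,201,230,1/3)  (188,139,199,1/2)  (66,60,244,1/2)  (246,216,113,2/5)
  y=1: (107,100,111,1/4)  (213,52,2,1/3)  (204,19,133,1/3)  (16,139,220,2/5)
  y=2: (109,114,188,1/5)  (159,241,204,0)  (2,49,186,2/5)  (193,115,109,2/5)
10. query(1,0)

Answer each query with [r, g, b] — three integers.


query (3,0) [L1,L2] — begin 0,0,0
L1 α=3/4: [0, 177, 459/4]
L2 α=2/3: [172/3, 395/3, 1571/12]
rounded: [57, 132, 131]

(3,1) stack=L1,L2; from [0,0,0]:
after L1 α=2/3: [150, 190/3, 28/3]
after L2 α=1/6: [935/6, 1055/18, 341/18]
rounded: [156, 59, 19]

(2,1) stack=L1,L2; from [0,0,0]:
+L1 (α=0) → [0, 0, 0]
+L2 (α=7/8) → [651/8, 1505/8, 7]
= [81, 188, 7]

at x=1,y=0 over L3,L4:
L3 α=1/2: [122, 123/2, 239/2]
L4 α=1/2: [155, 401/4, 637/4]
→ [155, 100, 159]


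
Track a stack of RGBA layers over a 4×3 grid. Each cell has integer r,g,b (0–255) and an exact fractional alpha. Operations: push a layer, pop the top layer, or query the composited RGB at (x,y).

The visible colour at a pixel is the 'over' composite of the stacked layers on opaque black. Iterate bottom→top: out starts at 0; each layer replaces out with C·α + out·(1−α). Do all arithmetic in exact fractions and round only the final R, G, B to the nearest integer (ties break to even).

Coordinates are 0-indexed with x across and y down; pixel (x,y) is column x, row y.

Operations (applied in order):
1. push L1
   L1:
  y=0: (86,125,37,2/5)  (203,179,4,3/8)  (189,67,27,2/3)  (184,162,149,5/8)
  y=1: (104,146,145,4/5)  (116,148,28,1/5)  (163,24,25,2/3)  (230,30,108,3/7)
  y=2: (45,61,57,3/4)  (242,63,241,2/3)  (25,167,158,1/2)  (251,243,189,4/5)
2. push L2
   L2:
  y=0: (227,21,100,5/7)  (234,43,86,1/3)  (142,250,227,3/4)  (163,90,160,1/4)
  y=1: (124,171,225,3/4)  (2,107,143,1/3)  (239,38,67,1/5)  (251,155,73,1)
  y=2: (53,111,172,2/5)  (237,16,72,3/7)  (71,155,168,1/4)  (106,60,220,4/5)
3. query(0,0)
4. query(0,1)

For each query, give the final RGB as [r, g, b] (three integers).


(0,0) stack=L1,L2; from [0,0,0]:
after L1 α=2/5: [172/5, 50, 74/5]
after L2 α=5/7: [6019/35, 205/7, 2648/35]
→ [172, 29, 76]

(0,1) stack=L1,L2; from [0,0,0]:
after L1 α=4/5: [416/5, 584/5, 116]
after L2 α=3/4: [569/5, 3149/20, 791/4]
rounded: [114, 157, 198]


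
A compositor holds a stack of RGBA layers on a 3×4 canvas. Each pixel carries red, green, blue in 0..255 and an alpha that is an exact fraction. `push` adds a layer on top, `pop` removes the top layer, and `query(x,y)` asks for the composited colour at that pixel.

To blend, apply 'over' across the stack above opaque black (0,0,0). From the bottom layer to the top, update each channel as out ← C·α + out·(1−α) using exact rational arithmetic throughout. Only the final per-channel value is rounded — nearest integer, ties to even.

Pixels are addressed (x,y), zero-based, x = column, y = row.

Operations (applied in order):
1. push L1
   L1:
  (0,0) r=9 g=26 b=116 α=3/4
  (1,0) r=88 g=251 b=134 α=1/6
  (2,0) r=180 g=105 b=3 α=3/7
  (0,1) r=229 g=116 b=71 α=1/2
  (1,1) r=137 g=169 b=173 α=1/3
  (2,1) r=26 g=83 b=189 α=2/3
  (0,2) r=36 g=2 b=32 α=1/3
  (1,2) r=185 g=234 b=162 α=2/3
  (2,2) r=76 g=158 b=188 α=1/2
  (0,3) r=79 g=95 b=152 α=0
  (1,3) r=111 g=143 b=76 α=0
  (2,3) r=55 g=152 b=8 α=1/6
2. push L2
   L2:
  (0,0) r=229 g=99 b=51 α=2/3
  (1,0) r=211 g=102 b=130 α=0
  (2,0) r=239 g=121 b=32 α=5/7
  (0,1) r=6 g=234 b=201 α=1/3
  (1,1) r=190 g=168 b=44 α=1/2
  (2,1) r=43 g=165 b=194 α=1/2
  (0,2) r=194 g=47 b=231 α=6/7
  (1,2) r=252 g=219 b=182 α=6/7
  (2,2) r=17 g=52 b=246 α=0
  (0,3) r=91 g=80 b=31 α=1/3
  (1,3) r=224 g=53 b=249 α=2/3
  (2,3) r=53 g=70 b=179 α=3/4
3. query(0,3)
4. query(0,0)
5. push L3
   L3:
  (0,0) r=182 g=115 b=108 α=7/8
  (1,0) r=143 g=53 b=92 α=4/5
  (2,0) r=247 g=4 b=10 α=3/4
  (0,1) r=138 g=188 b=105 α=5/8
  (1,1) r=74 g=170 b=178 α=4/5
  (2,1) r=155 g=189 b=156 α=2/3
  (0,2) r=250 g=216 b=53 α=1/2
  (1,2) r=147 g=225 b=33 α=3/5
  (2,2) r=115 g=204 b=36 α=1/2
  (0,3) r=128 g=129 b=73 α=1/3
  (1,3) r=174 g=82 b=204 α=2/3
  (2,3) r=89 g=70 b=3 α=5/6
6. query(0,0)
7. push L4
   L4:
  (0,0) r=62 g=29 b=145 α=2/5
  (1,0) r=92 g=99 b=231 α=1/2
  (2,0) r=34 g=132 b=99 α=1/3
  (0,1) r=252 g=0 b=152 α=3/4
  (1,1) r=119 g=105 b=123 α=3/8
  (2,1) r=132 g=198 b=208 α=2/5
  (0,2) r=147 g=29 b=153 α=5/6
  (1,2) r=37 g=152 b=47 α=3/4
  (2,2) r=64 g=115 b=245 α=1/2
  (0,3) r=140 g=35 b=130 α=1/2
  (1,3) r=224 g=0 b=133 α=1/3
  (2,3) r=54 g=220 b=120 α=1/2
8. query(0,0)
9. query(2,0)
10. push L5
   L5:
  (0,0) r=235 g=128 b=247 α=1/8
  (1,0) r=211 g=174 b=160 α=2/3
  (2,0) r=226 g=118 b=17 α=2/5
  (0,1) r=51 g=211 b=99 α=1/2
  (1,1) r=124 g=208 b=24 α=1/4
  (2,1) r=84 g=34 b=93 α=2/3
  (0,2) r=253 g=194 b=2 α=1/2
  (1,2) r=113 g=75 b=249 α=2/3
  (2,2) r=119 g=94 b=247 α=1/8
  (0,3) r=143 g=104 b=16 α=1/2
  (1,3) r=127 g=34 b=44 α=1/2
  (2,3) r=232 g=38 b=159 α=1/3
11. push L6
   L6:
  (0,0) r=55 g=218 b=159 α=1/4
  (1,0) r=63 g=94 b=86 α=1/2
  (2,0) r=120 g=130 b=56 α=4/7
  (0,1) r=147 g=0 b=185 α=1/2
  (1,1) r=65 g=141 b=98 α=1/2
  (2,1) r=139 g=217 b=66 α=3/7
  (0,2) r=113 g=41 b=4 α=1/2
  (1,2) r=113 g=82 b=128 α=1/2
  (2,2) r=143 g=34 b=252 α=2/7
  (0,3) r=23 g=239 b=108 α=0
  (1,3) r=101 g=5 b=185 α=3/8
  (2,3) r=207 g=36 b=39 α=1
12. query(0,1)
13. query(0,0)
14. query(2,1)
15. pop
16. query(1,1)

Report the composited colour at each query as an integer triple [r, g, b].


query (0,3) [L1,L2] — begin 0,0,0
L1 α=0: [0, 0, 0]
L2 α=1/3: [91/3, 80/3, 31/3]
→ [30, 27, 10]

at x=0,y=0 over L1,L2:
+L1 (α=3/4) → [27/4, 39/2, 87]
+L2 (α=2/3) → [1859/12, 145/2, 63]
rounded: [155, 72, 63]

(0,0) stack=L1,L2,L3; from [0,0,0]:
after L1 α=3/4: [27/4, 39/2, 87]
after L2 α=2/3: [1859/12, 145/2, 63]
after L3 α=7/8: [17147/96, 1755/16, 819/8]
rounded: [179, 110, 102]

(0,0) stack=L1,L2,L3,L4; from [0,0,0]:
L1 α=3/4: [27/4, 39/2, 87]
L2 α=2/3: [1859/12, 145/2, 63]
L3 α=7/8: [17147/96, 1755/16, 819/8]
L4 α=2/5: [4223/32, 6193/80, 4777/40]
→ [132, 77, 119]

at x=2,y=0 over L1,L2,L3,L4:
after L1 α=3/7: [540/7, 45, 9/7]
after L2 α=5/7: [9445/49, 695/7, 1138/49]
after L3 α=3/4: [22877/98, 779/28, 652/49]
after L4 α=1/3: [8181/49, 2627/42, 6155/147]
rounded: [167, 63, 42]

at x=0,y=1 over L1,L2,L3,L4,L5,L6:
+L1 (α=1/2) → [229/2, 58, 71/2]
+L2 (α=1/3) → [235/3, 350/3, 272/3]
+L3 (α=5/8) → [925/8, 645/4, 797/8]
+L4 (α=3/4) → [6973/32, 645/16, 4445/32]
+L5 (α=1/2) → [8605/64, 4021/32, 7613/64]
+L6 (α=1/2) → [18013/128, 4021/64, 19453/128]
= [141, 63, 152]

at x=0,y=0 over L1,L2,L3,L4,L5,L6:
after L1 α=3/4: [27/4, 39/2, 87]
after L2 α=2/3: [1859/12, 145/2, 63]
after L3 α=7/8: [17147/96, 1755/16, 819/8]
after L4 α=2/5: [4223/32, 6193/80, 4777/40]
after L5 α=1/8: [37081/256, 53591/640, 43319/320]
after L6 α=1/4: [125323/1024, 300293/2560, 180837/1280]
→ [122, 117, 141]

at x=2,y=1 over L1,L2,L3,L4,L5,L6:
L1 α=2/3: [52/3, 166/3, 126]
L2 α=1/2: [181/6, 661/6, 160]
L3 α=2/3: [2041/18, 2929/18, 472/3]
L4 α=2/5: [725/6, 1061/6, 888/5]
L5 α=2/3: [1733/18, 1469/18, 606/5]
L6 α=3/7: [7219/63, 8797/63, 3414/35]
→ [115, 140, 98]

(1,1) stack=L1,L2,L3,L4,L5; from [0,0,0]:
after L1 α=1/3: [137/3, 169/3, 173/3]
after L2 α=1/2: [707/6, 673/6, 305/6]
after L3 α=4/5: [2483/30, 4753/30, 4577/30]
after L4 α=3/8: [4625/48, 6643/48, 6791/48]
after L5 α=1/4: [6609/64, 9971/64, 7175/64]
= [103, 156, 112]


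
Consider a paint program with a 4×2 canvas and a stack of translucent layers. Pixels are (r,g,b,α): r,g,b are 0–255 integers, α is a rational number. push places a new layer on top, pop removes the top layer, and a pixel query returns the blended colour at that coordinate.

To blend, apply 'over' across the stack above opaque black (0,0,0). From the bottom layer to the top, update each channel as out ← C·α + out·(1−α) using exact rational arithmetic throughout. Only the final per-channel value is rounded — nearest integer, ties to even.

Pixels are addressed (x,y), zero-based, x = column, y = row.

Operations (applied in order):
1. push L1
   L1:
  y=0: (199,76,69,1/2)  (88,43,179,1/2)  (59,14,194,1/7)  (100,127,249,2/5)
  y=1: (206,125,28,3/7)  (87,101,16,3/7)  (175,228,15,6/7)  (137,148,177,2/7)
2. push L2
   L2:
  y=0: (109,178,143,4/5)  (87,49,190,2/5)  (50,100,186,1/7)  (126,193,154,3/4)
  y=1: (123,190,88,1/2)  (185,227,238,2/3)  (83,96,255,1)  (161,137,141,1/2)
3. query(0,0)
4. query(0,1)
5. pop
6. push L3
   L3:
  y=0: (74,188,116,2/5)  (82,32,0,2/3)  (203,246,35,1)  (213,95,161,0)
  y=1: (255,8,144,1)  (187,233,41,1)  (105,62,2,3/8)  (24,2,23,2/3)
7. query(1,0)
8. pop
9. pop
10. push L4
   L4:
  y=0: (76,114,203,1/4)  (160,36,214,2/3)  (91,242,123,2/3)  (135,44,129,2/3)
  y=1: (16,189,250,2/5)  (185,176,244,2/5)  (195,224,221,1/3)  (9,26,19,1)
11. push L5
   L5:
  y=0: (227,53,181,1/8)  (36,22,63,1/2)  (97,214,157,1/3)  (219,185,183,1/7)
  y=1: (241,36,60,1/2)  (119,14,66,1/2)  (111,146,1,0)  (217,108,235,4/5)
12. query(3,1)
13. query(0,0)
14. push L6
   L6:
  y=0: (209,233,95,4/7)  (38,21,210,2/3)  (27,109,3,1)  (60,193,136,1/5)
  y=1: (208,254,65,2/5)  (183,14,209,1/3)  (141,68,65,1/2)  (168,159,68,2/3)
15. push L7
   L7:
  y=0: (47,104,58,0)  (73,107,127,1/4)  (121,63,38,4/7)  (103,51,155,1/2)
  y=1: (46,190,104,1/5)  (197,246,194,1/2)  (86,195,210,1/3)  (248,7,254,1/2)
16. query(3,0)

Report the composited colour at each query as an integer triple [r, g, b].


(0,0) stack=L1,L2; from [0,0,0]:
L1 α=1/2: [199/2, 38, 69/2]
L2 α=4/5: [1071/10, 150, 1213/10]
= [107, 150, 121]

query (0,1) [L1,L2] — begin 0,0,0
+L1 (α=3/7) → [618/7, 375/7, 12]
+L2 (α=1/2) → [1479/14, 1705/14, 50]
rounded: [106, 122, 50]

(1,0) stack=L1,L3; from [0,0,0]:
L1 α=1/2: [44, 43/2, 179/2]
L3 α=2/3: [208/3, 57/2, 179/6]
→ [69, 28, 30]

at x=3,y=1 over L4,L5:
after L4 α=1: [9, 26, 19]
after L5 α=4/5: [877/5, 458/5, 959/5]
→ [175, 92, 192]

(0,0) stack=L4,L5; from [0,0,0]:
L4 α=1/4: [19, 57/2, 203/4]
L5 α=1/8: [45, 505/16, 2145/32]
= [45, 32, 67]

at x=3,y=0 over L4,L5,L6,L7:
L4 α=2/3: [90, 88/3, 86]
L5 α=1/7: [759/7, 361/7, 699/7]
L6 α=1/5: [3456/35, 559/7, 3748/35]
L7 α=1/2: [7061/70, 458/7, 9173/70]
= [101, 65, 131]
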